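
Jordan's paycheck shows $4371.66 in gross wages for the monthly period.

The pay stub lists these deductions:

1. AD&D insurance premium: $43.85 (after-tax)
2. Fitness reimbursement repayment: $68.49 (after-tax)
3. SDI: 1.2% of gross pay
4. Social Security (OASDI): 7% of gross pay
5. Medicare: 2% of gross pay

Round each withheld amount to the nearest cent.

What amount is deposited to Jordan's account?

Social Security (OASDI): $4371.66 × 0.07 = $306.02
SDI: $4371.66 × 0.012 = $52.46
Medicare: $4371.66 × 0.02 = $87.43
AD&D insurance premium: $43.85
Fitness reimbursement repayment: $68.49
Total deductions = $306.02 + $52.46 + $87.43 + $43.85 + $68.49 = $558.25
Net pay = $4371.66 − $558.25 = $3813.41

$3813.41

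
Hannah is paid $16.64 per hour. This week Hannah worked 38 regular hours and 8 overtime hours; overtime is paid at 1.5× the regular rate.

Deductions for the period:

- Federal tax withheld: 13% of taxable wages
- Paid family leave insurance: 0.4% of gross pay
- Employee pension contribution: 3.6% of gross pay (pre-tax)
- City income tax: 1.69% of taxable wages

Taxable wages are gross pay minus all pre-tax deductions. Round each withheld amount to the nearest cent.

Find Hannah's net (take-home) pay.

$680.90

Regular pay: 38 × $16.64 = $632.32
Overtime pay: 8 × $16.64 × 1.5 = $199.68
Gross pay = $632.32 + $199.68 = $832.00
Employee pension contribution: $832.00 × 0.036 = $29.95
Taxable wages = $832.00 − $29.95 = $802.05
Federal tax withheld: $802.05 × 0.13 = $104.27
City income tax: $802.05 × 0.0169 = $13.55
Paid family leave insurance: $832.00 × 0.004 = $3.33
Total deductions = $29.95 + $104.27 + $13.55 + $3.33 = $151.10
Net pay = $832.00 − $151.10 = $680.90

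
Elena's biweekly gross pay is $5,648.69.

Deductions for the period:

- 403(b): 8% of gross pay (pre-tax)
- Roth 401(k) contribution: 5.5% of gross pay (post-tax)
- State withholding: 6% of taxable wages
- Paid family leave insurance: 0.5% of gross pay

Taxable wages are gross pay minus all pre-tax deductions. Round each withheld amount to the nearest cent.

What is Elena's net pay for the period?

$4,546.06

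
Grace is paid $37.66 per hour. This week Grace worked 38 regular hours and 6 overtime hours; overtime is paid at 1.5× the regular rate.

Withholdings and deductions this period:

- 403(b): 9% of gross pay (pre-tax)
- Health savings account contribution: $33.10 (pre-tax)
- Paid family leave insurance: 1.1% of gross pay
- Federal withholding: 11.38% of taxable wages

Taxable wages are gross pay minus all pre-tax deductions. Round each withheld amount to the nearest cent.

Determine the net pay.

Regular pay: 38 × $37.66 = $1,431.08
Overtime pay: 6 × $37.66 × 1.5 = $338.94
Gross pay = $1,431.08 + $338.94 = $1,770.02
Health savings account contribution: $33.10
403(b): $1,770.02 × 0.09 = $159.30
Pre-tax total = $33.10 + $159.30 = $192.40
Taxable wages = $1,770.02 − $192.40 = $1,577.62
Federal withholding: $1,577.62 × 0.1138 = $179.53
Paid family leave insurance: $1,770.02 × 0.011 = $19.47
Total deductions = $33.10 + $159.30 + $179.53 + $19.47 = $391.40
Net pay = $1,770.02 − $391.40 = $1,378.62

$1,378.62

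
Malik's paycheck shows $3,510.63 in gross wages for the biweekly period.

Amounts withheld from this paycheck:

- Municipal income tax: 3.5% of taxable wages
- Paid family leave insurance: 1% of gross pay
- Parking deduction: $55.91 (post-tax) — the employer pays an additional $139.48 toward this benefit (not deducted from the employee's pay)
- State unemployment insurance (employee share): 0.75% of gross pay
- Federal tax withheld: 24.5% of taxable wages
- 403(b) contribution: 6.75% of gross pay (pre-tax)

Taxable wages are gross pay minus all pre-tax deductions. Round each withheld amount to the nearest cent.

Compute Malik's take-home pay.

403(b) contribution: $3,510.63 × 0.0675 = $236.97
Taxable wages = $3,510.63 − $236.97 = $3,273.66
Municipal income tax: $3,273.66 × 0.035 = $114.58
Federal tax withheld: $3,273.66 × 0.245 = $802.05
Paid family leave insurance: $3,510.63 × 0.01 = $35.11
State unemployment insurance (employee share): $3,510.63 × 0.0075 = $26.33
Parking deduction: $55.91
(Employer's $139.48 toward parking deduction is not withheld from the employee.)
Total deductions = $236.97 + $114.58 + $802.05 + $35.11 + $26.33 + $55.91 = $1,270.95
Net pay = $3,510.63 − $1,270.95 = $2,239.68

$2,239.68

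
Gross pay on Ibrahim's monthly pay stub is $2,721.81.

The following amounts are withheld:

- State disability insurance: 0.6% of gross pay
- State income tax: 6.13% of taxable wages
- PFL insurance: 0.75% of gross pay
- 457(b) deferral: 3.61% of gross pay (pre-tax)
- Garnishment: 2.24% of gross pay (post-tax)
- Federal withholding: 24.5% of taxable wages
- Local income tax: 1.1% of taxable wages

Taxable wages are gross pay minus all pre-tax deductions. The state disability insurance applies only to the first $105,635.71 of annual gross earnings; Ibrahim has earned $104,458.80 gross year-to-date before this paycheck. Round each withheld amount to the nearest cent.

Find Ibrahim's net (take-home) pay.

$1,702.66

457(b) deferral: $2,721.81 × 0.0361 = $98.26
Taxable wages = $2,721.81 − $98.26 = $2,623.55
State income tax: $2,623.55 × 0.0613 = $160.82
Federal withholding: $2,623.55 × 0.245 = $642.77
Local income tax: $2,623.55 × 0.011 = $28.86
PFL insurance: $2,721.81 × 0.0075 = $20.41
State disability insurance: only $105,635.71 − $104,458.80 = $1,176.91 of this check is subject → $1,176.91 × 0.006 = $7.06
Garnishment: $2,721.81 × 0.0224 = $60.97
Total deductions = $98.26 + $160.82 + $642.77 + $28.86 + $20.41 + $7.06 + $60.97 = $1,019.15
Net pay = $2,721.81 − $1,019.15 = $1,702.66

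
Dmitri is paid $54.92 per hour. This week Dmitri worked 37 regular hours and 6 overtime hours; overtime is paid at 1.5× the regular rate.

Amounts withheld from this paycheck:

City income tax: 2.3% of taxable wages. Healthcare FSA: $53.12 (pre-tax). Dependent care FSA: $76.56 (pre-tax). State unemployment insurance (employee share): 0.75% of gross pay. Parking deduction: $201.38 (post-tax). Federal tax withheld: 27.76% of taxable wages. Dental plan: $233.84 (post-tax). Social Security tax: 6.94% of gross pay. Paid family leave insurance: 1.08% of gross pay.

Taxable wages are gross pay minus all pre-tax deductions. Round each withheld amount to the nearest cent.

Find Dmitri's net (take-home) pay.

Regular pay: 37 × $54.92 = $2032.04
Overtime pay: 6 × $54.92 × 1.5 = $494.28
Gross pay = $2032.04 + $494.28 = $2526.32
Healthcare FSA: $53.12
Dependent care FSA: $76.56
Pre-tax total = $53.12 + $76.56 = $129.68
Taxable wages = $2526.32 − $129.68 = $2396.64
Federal tax withheld: $2396.64 × 0.2776 = $665.31
City income tax: $2396.64 × 0.023 = $55.12
Paid family leave insurance: $2526.32 × 0.0108 = $27.28
Social Security tax: $2526.32 × 0.0694 = $175.33
State unemployment insurance (employee share): $2526.32 × 0.0075 = $18.95
Parking deduction: $201.38
Dental plan: $233.84
Total deductions = $53.12 + $76.56 + $665.31 + $55.12 + $27.28 + $175.33 + $18.95 + $201.38 + $233.84 = $1506.89
Net pay = $2526.32 − $1506.89 = $1019.43

$1019.43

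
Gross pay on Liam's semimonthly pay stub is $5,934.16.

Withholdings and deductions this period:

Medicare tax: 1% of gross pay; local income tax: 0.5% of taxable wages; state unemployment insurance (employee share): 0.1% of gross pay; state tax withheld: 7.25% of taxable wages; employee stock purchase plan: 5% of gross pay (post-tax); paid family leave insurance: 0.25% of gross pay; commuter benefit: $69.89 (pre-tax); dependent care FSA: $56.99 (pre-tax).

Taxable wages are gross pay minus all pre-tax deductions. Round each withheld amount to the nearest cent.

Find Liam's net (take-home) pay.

$4,980.39

Dependent care FSA: $56.99
Commuter benefit: $69.89
Pre-tax total = $56.99 + $69.89 = $126.88
Taxable wages = $5,934.16 − $126.88 = $5,807.28
State tax withheld: $5,807.28 × 0.0725 = $421.03
Local income tax: $5,807.28 × 0.005 = $29.04
Paid family leave insurance: $5,934.16 × 0.0025 = $14.84
Medicare tax: $5,934.16 × 0.01 = $59.34
State unemployment insurance (employee share): $5,934.16 × 0.001 = $5.93
Employee stock purchase plan: $5,934.16 × 0.05 = $296.71
Total deductions = $56.99 + $69.89 + $421.03 + $29.04 + $14.84 + $59.34 + $5.93 + $296.71 = $953.77
Net pay = $5,934.16 − $953.77 = $4,980.39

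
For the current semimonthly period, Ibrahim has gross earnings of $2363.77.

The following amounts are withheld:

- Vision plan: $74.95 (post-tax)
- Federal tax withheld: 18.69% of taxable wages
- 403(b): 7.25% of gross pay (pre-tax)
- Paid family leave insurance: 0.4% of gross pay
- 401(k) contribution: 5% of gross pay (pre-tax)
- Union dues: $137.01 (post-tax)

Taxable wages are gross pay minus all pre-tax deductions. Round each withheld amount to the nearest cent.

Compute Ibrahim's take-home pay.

401(k) contribution: $2363.77 × 0.05 = $118.19
403(b): $2363.77 × 0.0725 = $171.37
Pre-tax total = $118.19 + $171.37 = $289.56
Taxable wages = $2363.77 − $289.56 = $2074.21
Federal tax withheld: $2074.21 × 0.1869 = $387.67
Paid family leave insurance: $2363.77 × 0.004 = $9.46
Vision plan: $74.95
Union dues: $137.01
Total deductions = $118.19 + $171.37 + $387.67 + $9.46 + $74.95 + $137.01 = $898.65
Net pay = $2363.77 − $898.65 = $1465.12

$1465.12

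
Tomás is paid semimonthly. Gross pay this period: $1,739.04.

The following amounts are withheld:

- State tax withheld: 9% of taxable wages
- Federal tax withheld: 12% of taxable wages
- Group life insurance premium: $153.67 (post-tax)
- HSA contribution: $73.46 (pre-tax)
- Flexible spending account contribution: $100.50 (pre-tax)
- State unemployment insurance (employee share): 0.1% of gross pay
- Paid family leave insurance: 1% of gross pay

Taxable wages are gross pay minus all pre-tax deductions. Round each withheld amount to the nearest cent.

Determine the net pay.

$1,063.61

Flexible spending account contribution: $100.50
HSA contribution: $73.46
Pre-tax total = $100.50 + $73.46 = $173.96
Taxable wages = $1,739.04 − $173.96 = $1,565.08
Federal tax withheld: $1,565.08 × 0.12 = $187.81
State tax withheld: $1,565.08 × 0.09 = $140.86
State unemployment insurance (employee share): $1,739.04 × 0.001 = $1.74
Paid family leave insurance: $1,739.04 × 0.01 = $17.39
Group life insurance premium: $153.67
Total deductions = $100.50 + $73.46 + $187.81 + $140.86 + $1.74 + $17.39 + $153.67 = $675.43
Net pay = $1,739.04 − $675.43 = $1,063.61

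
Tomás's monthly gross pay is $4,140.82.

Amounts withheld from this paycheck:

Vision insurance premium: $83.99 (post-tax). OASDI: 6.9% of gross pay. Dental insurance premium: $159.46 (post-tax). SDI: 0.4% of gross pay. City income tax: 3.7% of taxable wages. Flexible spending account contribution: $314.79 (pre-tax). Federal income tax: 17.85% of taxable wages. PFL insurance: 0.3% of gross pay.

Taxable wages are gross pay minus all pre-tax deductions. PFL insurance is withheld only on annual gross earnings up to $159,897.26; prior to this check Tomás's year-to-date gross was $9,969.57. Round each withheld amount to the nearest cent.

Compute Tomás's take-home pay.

$2,443.37

Flexible spending account contribution: $314.79
Taxable wages = $4,140.82 − $314.79 = $3,826.03
City income tax: $3,826.03 × 0.037 = $141.56
Federal income tax: $3,826.03 × 0.1785 = $682.95
SDI: $4,140.82 × 0.004 = $16.56
PFL insurance: cap not yet reached, full $4,140.82 is subject → $4,140.82 × 0.003 = $12.42
OASDI: $4,140.82 × 0.069 = $285.72
Vision insurance premium: $83.99
Dental insurance premium: $159.46
Total deductions = $314.79 + $141.56 + $682.95 + $16.56 + $12.42 + $285.72 + $83.99 + $159.46 = $1,697.45
Net pay = $4,140.82 − $1,697.45 = $2,443.37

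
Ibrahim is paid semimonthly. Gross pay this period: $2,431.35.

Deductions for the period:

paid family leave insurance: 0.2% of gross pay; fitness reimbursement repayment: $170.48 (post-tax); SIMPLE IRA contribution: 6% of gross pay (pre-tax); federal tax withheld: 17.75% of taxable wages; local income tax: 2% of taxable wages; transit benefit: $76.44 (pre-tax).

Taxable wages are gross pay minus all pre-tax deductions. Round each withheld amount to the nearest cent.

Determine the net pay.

$1,597.41

SIMPLE IRA contribution: $2,431.35 × 0.06 = $145.88
Transit benefit: $76.44
Pre-tax total = $145.88 + $76.44 = $222.32
Taxable wages = $2,431.35 − $222.32 = $2,209.03
Federal tax withheld: $2,209.03 × 0.1775 = $392.10
Local income tax: $2,209.03 × 0.02 = $44.18
Paid family leave insurance: $2,431.35 × 0.002 = $4.86
Fitness reimbursement repayment: $170.48
Total deductions = $145.88 + $76.44 + $392.10 + $44.18 + $4.86 + $170.48 = $833.94
Net pay = $2,431.35 − $833.94 = $1,597.41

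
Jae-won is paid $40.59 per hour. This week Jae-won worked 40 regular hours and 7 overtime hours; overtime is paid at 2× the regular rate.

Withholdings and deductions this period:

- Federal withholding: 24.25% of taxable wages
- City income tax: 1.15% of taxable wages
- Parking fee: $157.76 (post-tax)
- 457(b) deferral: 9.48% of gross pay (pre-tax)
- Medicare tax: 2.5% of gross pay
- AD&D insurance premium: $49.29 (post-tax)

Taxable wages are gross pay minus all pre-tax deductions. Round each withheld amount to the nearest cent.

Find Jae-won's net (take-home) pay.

Regular pay: 40 × $40.59 = $1623.60
Overtime pay: 7 × $40.59 × 2 = $568.26
Gross pay = $1623.60 + $568.26 = $2191.86
457(b) deferral: $2191.86 × 0.0948 = $207.79
Taxable wages = $2191.86 − $207.79 = $1984.07
Federal withholding: $1984.07 × 0.2425 = $481.14
City income tax: $1984.07 × 0.0115 = $22.82
Medicare tax: $2191.86 × 0.025 = $54.80
AD&D insurance premium: $49.29
Parking fee: $157.76
Total deductions = $207.79 + $481.14 + $22.82 + $54.80 + $49.29 + $157.76 = $973.60
Net pay = $2191.86 − $973.60 = $1218.26

$1218.26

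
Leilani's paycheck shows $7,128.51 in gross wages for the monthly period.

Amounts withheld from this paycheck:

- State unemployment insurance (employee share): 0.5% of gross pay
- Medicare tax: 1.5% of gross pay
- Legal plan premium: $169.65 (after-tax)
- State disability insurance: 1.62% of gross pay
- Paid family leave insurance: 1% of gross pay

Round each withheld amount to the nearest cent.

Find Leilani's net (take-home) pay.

State disability insurance: $7,128.51 × 0.0162 = $115.48
State unemployment insurance (employee share): $7,128.51 × 0.005 = $35.64
Medicare tax: $7,128.51 × 0.015 = $106.93
Paid family leave insurance: $7,128.51 × 0.01 = $71.29
Legal plan premium: $169.65
Total deductions = $115.48 + $35.64 + $106.93 + $71.29 + $169.65 = $498.99
Net pay = $7,128.51 − $498.99 = $6,629.52

$6,629.52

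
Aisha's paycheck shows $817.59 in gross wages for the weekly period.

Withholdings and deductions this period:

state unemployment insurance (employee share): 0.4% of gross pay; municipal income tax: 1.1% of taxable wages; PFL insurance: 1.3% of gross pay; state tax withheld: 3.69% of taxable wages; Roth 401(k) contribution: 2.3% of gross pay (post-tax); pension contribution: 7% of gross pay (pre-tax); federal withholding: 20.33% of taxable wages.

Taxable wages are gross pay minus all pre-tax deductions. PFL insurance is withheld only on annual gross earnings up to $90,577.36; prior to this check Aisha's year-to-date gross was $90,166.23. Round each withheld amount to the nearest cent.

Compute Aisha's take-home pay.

Pension contribution: $817.59 × 0.07 = $57.23
Taxable wages = $817.59 − $57.23 = $760.36
Federal withholding: $760.36 × 0.2033 = $154.58
Municipal income tax: $760.36 × 0.011 = $8.36
State tax withheld: $760.36 × 0.0369 = $28.06
PFL insurance: only $90,577.36 − $90,166.23 = $411.13 of this check is subject → $411.13 × 0.013 = $5.34
State unemployment insurance (employee share): $817.59 × 0.004 = $3.27
Roth 401(k) contribution: $817.59 × 0.023 = $18.80
Total deductions = $57.23 + $154.58 + $8.36 + $28.06 + $5.34 + $3.27 + $18.80 = $275.64
Net pay = $817.59 − $275.64 = $541.95

$541.95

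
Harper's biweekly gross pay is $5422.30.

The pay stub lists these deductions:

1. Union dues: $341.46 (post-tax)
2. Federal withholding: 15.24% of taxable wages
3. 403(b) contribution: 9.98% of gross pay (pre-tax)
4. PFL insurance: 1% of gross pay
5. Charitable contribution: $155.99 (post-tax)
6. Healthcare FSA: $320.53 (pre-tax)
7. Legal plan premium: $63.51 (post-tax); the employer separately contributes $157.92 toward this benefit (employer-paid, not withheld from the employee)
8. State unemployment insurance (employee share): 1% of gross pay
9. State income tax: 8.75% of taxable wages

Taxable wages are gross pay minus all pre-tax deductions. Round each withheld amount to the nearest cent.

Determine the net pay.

$2797.13

403(b) contribution: $5422.30 × 0.0998 = $541.15
Healthcare FSA: $320.53
Pre-tax total = $541.15 + $320.53 = $861.68
Taxable wages = $5422.30 − $861.68 = $4560.62
Federal withholding: $4560.62 × 0.1524 = $695.04
State income tax: $4560.62 × 0.0875 = $399.05
PFL insurance: $5422.30 × 0.01 = $54.22
State unemployment insurance (employee share): $5422.30 × 0.01 = $54.22
Charitable contribution: $155.99
Legal plan premium: $63.51
Union dues: $341.46
(Employer's $157.92 toward legal plan premium is not withheld from the employee.)
Total deductions = $541.15 + $320.53 + $695.04 + $399.05 + $54.22 + $54.22 + $155.99 + $63.51 + $341.46 = $2625.17
Net pay = $5422.30 − $2625.17 = $2797.13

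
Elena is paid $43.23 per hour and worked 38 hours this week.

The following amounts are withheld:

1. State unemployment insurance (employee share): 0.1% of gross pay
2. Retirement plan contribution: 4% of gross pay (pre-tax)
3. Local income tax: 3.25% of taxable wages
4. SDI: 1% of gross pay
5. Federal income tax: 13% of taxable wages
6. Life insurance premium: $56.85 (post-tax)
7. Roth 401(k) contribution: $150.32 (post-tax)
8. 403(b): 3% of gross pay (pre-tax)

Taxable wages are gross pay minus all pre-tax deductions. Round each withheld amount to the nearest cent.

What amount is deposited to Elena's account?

Gross pay: 38 × $43.23 = $1,642.74
403(b): $1,642.74 × 0.03 = $49.28
Retirement plan contribution: $1,642.74 × 0.04 = $65.71
Pre-tax total = $49.28 + $65.71 = $114.99
Taxable wages = $1,642.74 − $114.99 = $1,527.75
Local income tax: $1,527.75 × 0.0325 = $49.65
Federal income tax: $1,527.75 × 0.13 = $198.61
SDI: $1,642.74 × 0.01 = $16.43
State unemployment insurance (employee share): $1,642.74 × 0.001 = $1.64
Roth 401(k) contribution: $150.32
Life insurance premium: $56.85
Total deductions = $49.28 + $65.71 + $49.65 + $198.61 + $16.43 + $1.64 + $150.32 + $56.85 = $588.49
Net pay = $1,642.74 − $588.49 = $1,054.25

$1,054.25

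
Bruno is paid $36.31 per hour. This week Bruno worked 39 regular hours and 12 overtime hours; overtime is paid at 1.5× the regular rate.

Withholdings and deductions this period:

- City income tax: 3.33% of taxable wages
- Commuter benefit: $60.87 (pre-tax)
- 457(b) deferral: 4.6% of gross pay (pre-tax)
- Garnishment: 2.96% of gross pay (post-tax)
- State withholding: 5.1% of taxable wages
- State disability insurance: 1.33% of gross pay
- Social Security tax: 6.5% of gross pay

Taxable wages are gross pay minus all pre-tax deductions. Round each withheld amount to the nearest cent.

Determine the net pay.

$1,528.97

Regular pay: 39 × $36.31 = $1,416.09
Overtime pay: 12 × $36.31 × 1.5 = $653.58
Gross pay = $1,416.09 + $653.58 = $2,069.67
Commuter benefit: $60.87
457(b) deferral: $2,069.67 × 0.046 = $95.20
Pre-tax total = $60.87 + $95.20 = $156.07
Taxable wages = $2,069.67 − $156.07 = $1,913.60
City income tax: $1,913.60 × 0.0333 = $63.72
State withholding: $1,913.60 × 0.051 = $97.59
Social Security tax: $2,069.67 × 0.065 = $134.53
State disability insurance: $2,069.67 × 0.0133 = $27.53
Garnishment: $2,069.67 × 0.0296 = $61.26
Total deductions = $60.87 + $95.20 + $63.72 + $97.59 + $134.53 + $27.53 + $61.26 = $540.70
Net pay = $2,069.67 − $540.70 = $1,528.97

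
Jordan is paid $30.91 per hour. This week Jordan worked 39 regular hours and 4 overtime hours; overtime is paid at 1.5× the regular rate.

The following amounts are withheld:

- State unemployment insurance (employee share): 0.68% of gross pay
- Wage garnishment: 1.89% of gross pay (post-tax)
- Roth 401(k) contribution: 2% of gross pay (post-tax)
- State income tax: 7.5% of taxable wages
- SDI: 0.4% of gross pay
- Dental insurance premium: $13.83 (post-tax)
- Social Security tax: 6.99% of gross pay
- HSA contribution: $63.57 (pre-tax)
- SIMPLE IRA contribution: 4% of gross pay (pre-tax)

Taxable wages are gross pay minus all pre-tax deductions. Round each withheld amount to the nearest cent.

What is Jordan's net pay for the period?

Regular pay: 39 × $30.91 = $1205.49
Overtime pay: 4 × $30.91 × 1.5 = $185.46
Gross pay = $1205.49 + $185.46 = $1390.95
SIMPLE IRA contribution: $1390.95 × 0.04 = $55.64
HSA contribution: $63.57
Pre-tax total = $55.64 + $63.57 = $119.21
Taxable wages = $1390.95 − $119.21 = $1271.74
State income tax: $1271.74 × 0.075 = $95.38
SDI: $1390.95 × 0.004 = $5.56
State unemployment insurance (employee share): $1390.95 × 0.0068 = $9.46
Social Security tax: $1390.95 × 0.0699 = $97.23
Roth 401(k) contribution: $1390.95 × 0.02 = $27.82
Dental insurance premium: $13.83
Wage garnishment: $1390.95 × 0.0189 = $26.29
Total deductions = $55.64 + $63.57 + $95.38 + $5.56 + $9.46 + $97.23 + $27.82 + $13.83 + $26.29 = $394.78
Net pay = $1390.95 − $394.78 = $996.17

$996.17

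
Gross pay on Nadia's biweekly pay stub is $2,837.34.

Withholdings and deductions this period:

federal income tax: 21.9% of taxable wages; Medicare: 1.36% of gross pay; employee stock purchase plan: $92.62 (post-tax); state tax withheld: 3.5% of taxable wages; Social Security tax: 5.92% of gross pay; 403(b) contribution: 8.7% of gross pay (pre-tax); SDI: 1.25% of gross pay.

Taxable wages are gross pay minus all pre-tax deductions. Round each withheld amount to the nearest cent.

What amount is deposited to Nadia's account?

403(b) contribution: $2,837.34 × 0.087 = $246.85
Taxable wages = $2,837.34 − $246.85 = $2,590.49
State tax withheld: $2,590.49 × 0.035 = $90.67
Federal income tax: $2,590.49 × 0.219 = $567.32
Social Security tax: $2,837.34 × 0.0592 = $167.97
Medicare: $2,837.34 × 0.0136 = $38.59
SDI: $2,837.34 × 0.0125 = $35.47
Employee stock purchase plan: $92.62
Total deductions = $246.85 + $90.67 + $567.32 + $167.97 + $38.59 + $35.47 + $92.62 = $1,239.49
Net pay = $2,837.34 − $1,239.49 = $1,597.85

$1,597.85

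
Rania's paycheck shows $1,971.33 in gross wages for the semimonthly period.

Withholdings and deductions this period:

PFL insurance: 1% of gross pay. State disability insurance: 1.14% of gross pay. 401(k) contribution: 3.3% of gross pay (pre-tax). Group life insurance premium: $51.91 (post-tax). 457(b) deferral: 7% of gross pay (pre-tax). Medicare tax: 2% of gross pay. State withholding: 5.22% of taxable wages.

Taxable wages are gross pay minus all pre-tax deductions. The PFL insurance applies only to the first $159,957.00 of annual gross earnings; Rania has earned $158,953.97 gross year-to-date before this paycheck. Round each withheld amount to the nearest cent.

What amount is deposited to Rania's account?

401(k) contribution: $1,971.33 × 0.033 = $65.05
457(b) deferral: $1,971.33 × 0.07 = $137.99
Pre-tax total = $65.05 + $137.99 = $203.04
Taxable wages = $1,971.33 − $203.04 = $1,768.29
State withholding: $1,768.29 × 0.0522 = $92.30
Medicare tax: $1,971.33 × 0.02 = $39.43
PFL insurance: only $159,957.00 − $158,953.97 = $1,003.03 of this check is subject → $1,003.03 × 0.01 = $10.03
State disability insurance: $1,971.33 × 0.0114 = $22.47
Group life insurance premium: $51.91
Total deductions = $65.05 + $137.99 + $92.30 + $39.43 + $10.03 + $22.47 + $51.91 = $419.18
Net pay = $1,971.33 − $419.18 = $1,552.15

$1,552.15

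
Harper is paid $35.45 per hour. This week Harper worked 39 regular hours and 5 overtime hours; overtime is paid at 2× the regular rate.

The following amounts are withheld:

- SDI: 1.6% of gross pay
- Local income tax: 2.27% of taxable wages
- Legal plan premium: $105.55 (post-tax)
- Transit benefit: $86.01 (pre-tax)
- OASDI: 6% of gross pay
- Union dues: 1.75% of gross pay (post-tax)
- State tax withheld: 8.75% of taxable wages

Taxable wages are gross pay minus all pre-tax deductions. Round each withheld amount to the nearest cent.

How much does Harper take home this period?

$1,201.13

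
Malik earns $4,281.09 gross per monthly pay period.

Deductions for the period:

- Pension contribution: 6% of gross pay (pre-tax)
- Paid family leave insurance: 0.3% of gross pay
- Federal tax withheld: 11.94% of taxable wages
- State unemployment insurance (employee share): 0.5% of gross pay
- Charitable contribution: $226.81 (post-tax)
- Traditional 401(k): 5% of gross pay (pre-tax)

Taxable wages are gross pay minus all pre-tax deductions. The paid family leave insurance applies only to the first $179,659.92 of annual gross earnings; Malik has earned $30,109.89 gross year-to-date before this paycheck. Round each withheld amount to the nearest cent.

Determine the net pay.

Traditional 401(k): $4,281.09 × 0.05 = $214.05
Pension contribution: $4,281.09 × 0.06 = $256.87
Pre-tax total = $214.05 + $256.87 = $470.92
Taxable wages = $4,281.09 − $470.92 = $3,810.17
Federal tax withheld: $3,810.17 × 0.1194 = $454.93
State unemployment insurance (employee share): $4,281.09 × 0.005 = $21.41
Paid family leave insurance: cap not yet reached, full $4,281.09 is subject → $4,281.09 × 0.003 = $12.84
Charitable contribution: $226.81
Total deductions = $214.05 + $256.87 + $454.93 + $21.41 + $12.84 + $226.81 = $1,186.91
Net pay = $4,281.09 − $1,186.91 = $3,094.18

$3,094.18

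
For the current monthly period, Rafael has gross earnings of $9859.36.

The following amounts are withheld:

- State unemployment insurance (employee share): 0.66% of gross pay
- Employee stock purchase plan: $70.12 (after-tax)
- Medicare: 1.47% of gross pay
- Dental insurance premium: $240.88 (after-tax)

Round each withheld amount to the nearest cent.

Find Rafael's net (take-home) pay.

$9338.36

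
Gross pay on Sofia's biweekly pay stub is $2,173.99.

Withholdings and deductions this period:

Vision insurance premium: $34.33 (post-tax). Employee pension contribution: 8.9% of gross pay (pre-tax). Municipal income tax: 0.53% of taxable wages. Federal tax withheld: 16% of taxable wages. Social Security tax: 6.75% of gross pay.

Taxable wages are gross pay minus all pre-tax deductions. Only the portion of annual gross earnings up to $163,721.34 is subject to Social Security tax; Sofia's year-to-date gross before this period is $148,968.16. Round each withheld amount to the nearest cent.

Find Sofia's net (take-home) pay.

Employee pension contribution: $2,173.99 × 0.089 = $193.49
Taxable wages = $2,173.99 − $193.49 = $1,980.50
Federal tax withheld: $1,980.50 × 0.16 = $316.88
Municipal income tax: $1,980.50 × 0.0053 = $10.50
Social Security tax: cap not yet reached, full $2,173.99 is subject → $2,173.99 × 0.0675 = $146.74
Vision insurance premium: $34.33
Total deductions = $193.49 + $316.88 + $10.50 + $146.74 + $34.33 = $701.94
Net pay = $2,173.99 − $701.94 = $1,472.05

$1,472.05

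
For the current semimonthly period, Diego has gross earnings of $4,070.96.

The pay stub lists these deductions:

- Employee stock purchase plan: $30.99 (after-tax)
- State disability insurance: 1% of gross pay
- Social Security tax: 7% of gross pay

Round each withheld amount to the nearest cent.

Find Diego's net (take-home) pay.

$3,714.29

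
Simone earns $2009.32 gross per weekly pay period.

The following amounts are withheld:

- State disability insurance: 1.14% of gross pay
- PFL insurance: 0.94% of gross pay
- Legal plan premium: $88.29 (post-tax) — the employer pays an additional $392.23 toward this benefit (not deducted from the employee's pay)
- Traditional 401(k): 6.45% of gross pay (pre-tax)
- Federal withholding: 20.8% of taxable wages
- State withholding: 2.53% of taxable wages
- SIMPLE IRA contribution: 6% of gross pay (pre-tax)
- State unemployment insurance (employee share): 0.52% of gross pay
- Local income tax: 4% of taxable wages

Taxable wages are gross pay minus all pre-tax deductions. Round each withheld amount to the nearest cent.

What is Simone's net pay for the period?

$1137.83

Traditional 401(k): $2009.32 × 0.0645 = $129.60
SIMPLE IRA contribution: $2009.32 × 0.06 = $120.56
Pre-tax total = $129.60 + $120.56 = $250.16
Taxable wages = $2009.32 − $250.16 = $1759.16
State withholding: $1759.16 × 0.0253 = $44.51
Local income tax: $1759.16 × 0.04 = $70.37
Federal withholding: $1759.16 × 0.208 = $365.91
State disability insurance: $2009.32 × 0.0114 = $22.91
PFL insurance: $2009.32 × 0.0094 = $18.89
State unemployment insurance (employee share): $2009.32 × 0.0052 = $10.45
Legal plan premium: $88.29
(Employer's $392.23 toward legal plan premium is not withheld from the employee.)
Total deductions = $129.60 + $120.56 + $44.51 + $70.37 + $365.91 + $22.91 + $18.89 + $10.45 + $88.29 = $871.49
Net pay = $2009.32 − $871.49 = $1137.83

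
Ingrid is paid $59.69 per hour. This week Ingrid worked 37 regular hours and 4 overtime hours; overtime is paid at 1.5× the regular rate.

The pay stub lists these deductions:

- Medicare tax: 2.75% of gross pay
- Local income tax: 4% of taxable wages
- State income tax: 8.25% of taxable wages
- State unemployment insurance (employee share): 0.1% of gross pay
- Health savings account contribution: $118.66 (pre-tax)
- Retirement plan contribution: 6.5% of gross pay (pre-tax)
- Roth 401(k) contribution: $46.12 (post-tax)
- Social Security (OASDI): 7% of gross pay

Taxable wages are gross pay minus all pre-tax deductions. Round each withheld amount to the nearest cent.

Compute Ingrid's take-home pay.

Regular pay: 37 × $59.69 = $2,208.53
Overtime pay: 4 × $59.69 × 1.5 = $358.14
Gross pay = $2,208.53 + $358.14 = $2,566.67
Health savings account contribution: $118.66
Retirement plan contribution: $2,566.67 × 0.065 = $166.83
Pre-tax total = $118.66 + $166.83 = $285.49
Taxable wages = $2,566.67 − $285.49 = $2,281.18
State income tax: $2,281.18 × 0.0825 = $188.20
Local income tax: $2,281.18 × 0.04 = $91.25
State unemployment insurance (employee share): $2,566.67 × 0.001 = $2.57
Social Security (OASDI): $2,566.67 × 0.07 = $179.67
Medicare tax: $2,566.67 × 0.0275 = $70.58
Roth 401(k) contribution: $46.12
Total deductions = $118.66 + $166.83 + $188.20 + $91.25 + $2.57 + $179.67 + $70.58 + $46.12 = $863.88
Net pay = $2,566.67 − $863.88 = $1,702.79

$1,702.79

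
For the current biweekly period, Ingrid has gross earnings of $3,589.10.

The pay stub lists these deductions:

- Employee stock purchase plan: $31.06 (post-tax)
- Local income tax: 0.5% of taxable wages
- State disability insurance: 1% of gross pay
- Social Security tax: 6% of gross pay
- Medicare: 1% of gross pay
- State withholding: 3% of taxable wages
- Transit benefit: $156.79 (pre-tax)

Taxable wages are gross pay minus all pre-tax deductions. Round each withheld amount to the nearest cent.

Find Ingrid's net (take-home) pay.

Transit benefit: $156.79
Taxable wages = $3,589.10 − $156.79 = $3,432.31
Local income tax: $3,432.31 × 0.005 = $17.16
State withholding: $3,432.31 × 0.03 = $102.97
Social Security tax: $3,589.10 × 0.06 = $215.35
State disability insurance: $3,589.10 × 0.01 = $35.89
Medicare: $3,589.10 × 0.01 = $35.89
Employee stock purchase plan: $31.06
Total deductions = $156.79 + $17.16 + $102.97 + $215.35 + $35.89 + $35.89 + $31.06 = $595.11
Net pay = $3,589.10 − $595.11 = $2,993.99

$2,993.99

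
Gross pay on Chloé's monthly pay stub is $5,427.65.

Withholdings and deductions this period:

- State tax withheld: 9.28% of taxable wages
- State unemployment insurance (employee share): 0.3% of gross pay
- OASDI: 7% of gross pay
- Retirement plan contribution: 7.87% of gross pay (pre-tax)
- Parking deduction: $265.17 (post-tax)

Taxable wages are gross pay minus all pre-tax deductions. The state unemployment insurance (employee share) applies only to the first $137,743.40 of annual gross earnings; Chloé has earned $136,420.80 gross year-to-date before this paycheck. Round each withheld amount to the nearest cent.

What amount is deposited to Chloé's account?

Retirement plan contribution: $5,427.65 × 0.0787 = $427.16
Taxable wages = $5,427.65 − $427.16 = $5,000.49
State tax withheld: $5,000.49 × 0.0928 = $464.05
State unemployment insurance (employee share): only $137,743.40 − $136,420.80 = $1,322.60 of this check is subject → $1,322.60 × 0.003 = $3.97
OASDI: $5,427.65 × 0.07 = $379.94
Parking deduction: $265.17
Total deductions = $427.16 + $464.05 + $3.97 + $379.94 + $265.17 = $1,540.29
Net pay = $5,427.65 − $1,540.29 = $3,887.36

$3,887.36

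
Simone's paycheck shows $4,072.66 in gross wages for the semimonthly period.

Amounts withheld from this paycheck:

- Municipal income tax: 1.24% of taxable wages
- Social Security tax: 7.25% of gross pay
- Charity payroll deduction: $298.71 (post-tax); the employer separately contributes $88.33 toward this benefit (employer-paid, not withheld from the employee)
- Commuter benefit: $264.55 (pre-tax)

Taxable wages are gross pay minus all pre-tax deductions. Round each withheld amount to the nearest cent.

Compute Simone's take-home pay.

$3,166.91

Commuter benefit: $264.55
Taxable wages = $4,072.66 − $264.55 = $3,808.11
Municipal income tax: $3,808.11 × 0.0124 = $47.22
Social Security tax: $4,072.66 × 0.0725 = $295.27
Charity payroll deduction: $298.71
(Employer's $88.33 toward charity payroll deduction is not withheld from the employee.)
Total deductions = $264.55 + $47.22 + $295.27 + $298.71 = $905.75
Net pay = $4,072.66 − $905.75 = $3,166.91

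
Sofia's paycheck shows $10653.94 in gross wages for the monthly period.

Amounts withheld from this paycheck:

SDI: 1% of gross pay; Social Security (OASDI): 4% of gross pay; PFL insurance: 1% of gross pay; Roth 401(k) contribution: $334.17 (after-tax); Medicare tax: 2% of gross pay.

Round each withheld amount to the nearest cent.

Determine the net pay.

SDI: $10653.94 × 0.01 = $106.54
PFL insurance: $10653.94 × 0.01 = $106.54
Medicare tax: $10653.94 × 0.02 = $213.08
Social Security (OASDI): $10653.94 × 0.04 = $426.16
Roth 401(k) contribution: $334.17
Total deductions = $106.54 + $106.54 + $213.08 + $426.16 + $334.17 = $1186.49
Net pay = $10653.94 − $1186.49 = $9467.45

$9467.45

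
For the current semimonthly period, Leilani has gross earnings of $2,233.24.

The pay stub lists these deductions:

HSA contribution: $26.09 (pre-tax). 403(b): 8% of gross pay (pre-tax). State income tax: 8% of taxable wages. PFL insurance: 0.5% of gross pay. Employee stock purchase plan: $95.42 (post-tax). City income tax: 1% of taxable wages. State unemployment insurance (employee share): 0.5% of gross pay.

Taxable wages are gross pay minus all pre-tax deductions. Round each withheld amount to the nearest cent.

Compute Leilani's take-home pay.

403(b): $2,233.24 × 0.08 = $178.66
HSA contribution: $26.09
Pre-tax total = $178.66 + $26.09 = $204.75
Taxable wages = $2,233.24 − $204.75 = $2,028.49
City income tax: $2,028.49 × 0.01 = $20.28
State income tax: $2,028.49 × 0.08 = $162.28
State unemployment insurance (employee share): $2,233.24 × 0.005 = $11.17
PFL insurance: $2,233.24 × 0.005 = $11.17
Employee stock purchase plan: $95.42
Total deductions = $178.66 + $26.09 + $20.28 + $162.28 + $11.17 + $11.17 + $95.42 = $505.07
Net pay = $2,233.24 − $505.07 = $1,728.17

$1,728.17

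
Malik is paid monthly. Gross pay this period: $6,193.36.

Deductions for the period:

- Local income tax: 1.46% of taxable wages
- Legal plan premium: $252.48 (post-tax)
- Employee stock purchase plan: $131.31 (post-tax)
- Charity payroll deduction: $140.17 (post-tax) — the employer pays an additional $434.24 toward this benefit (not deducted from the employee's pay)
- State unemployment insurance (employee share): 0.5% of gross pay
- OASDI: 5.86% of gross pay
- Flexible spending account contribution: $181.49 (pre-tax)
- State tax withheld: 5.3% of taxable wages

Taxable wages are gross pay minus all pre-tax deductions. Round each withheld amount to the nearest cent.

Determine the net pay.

Flexible spending account contribution: $181.49
Taxable wages = $6,193.36 − $181.49 = $6,011.87
Local income tax: $6,011.87 × 0.0146 = $87.77
State tax withheld: $6,011.87 × 0.053 = $318.63
State unemployment insurance (employee share): $6,193.36 × 0.005 = $30.97
OASDI: $6,193.36 × 0.0586 = $362.93
Employee stock purchase plan: $131.31
Charity payroll deduction: $140.17
Legal plan premium: $252.48
(Employer's $434.24 toward charity payroll deduction is not withheld from the employee.)
Total deductions = $181.49 + $87.77 + $318.63 + $30.97 + $362.93 + $131.31 + $140.17 + $252.48 = $1,505.75
Net pay = $6,193.36 − $1,505.75 = $4,687.61

$4,687.61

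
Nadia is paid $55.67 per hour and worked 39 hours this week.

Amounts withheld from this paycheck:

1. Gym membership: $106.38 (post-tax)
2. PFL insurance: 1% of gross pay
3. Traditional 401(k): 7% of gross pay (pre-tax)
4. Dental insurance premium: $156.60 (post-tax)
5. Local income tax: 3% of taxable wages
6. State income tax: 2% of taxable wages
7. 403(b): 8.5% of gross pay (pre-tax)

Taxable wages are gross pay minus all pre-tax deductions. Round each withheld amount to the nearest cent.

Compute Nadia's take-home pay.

$1,458.18

Gross pay: 39 × $55.67 = $2,171.13
403(b): $2,171.13 × 0.085 = $184.55
Traditional 401(k): $2,171.13 × 0.07 = $151.98
Pre-tax total = $184.55 + $151.98 = $336.53
Taxable wages = $2,171.13 − $336.53 = $1,834.60
State income tax: $1,834.60 × 0.02 = $36.69
Local income tax: $1,834.60 × 0.03 = $55.04
PFL insurance: $2,171.13 × 0.01 = $21.71
Dental insurance premium: $156.60
Gym membership: $106.38
Total deductions = $184.55 + $151.98 + $36.69 + $55.04 + $21.71 + $156.60 + $106.38 = $712.95
Net pay = $2,171.13 − $712.95 = $1,458.18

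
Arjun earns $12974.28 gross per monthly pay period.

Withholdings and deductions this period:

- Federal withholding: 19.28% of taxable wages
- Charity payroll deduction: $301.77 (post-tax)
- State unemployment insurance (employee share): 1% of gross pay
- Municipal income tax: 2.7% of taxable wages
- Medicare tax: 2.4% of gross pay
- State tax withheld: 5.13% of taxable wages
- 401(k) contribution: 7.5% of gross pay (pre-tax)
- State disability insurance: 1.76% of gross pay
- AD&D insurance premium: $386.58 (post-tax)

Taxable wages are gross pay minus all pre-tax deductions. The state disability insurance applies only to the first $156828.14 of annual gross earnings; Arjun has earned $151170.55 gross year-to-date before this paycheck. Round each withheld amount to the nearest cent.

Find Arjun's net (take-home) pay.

$7518.65

401(k) contribution: $12974.28 × 0.075 = $973.07
Taxable wages = $12974.28 − $973.07 = $12001.21
Federal withholding: $12001.21 × 0.1928 = $2313.83
Municipal income tax: $12001.21 × 0.027 = $324.03
State tax withheld: $12001.21 × 0.0513 = $615.66
Medicare tax: $12974.28 × 0.024 = $311.38
State disability insurance: only $156828.14 − $151170.55 = $5657.59 of this check is subject → $5657.59 × 0.0176 = $99.57
State unemployment insurance (employee share): $12974.28 × 0.01 = $129.74
Charity payroll deduction: $301.77
AD&D insurance premium: $386.58
Total deductions = $973.07 + $2313.83 + $324.03 + $615.66 + $311.38 + $99.57 + $129.74 + $301.77 + $386.58 = $5455.63
Net pay = $12974.28 − $5455.63 = $7518.65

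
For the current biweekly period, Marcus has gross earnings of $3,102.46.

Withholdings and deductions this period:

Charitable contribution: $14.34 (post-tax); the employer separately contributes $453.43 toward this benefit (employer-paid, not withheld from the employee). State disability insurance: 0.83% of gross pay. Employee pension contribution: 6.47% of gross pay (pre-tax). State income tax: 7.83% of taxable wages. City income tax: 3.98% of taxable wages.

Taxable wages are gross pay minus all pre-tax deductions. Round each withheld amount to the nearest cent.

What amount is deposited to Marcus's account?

$2,518.94

Employee pension contribution: $3,102.46 × 0.0647 = $200.73
Taxable wages = $3,102.46 − $200.73 = $2,901.73
City income tax: $2,901.73 × 0.0398 = $115.49
State income tax: $2,901.73 × 0.0783 = $227.21
State disability insurance: $3,102.46 × 0.0083 = $25.75
Charitable contribution: $14.34
(Employer's $453.43 toward charitable contribution is not withheld from the employee.)
Total deductions = $200.73 + $115.49 + $227.21 + $25.75 + $14.34 = $583.52
Net pay = $3,102.46 − $583.52 = $2,518.94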